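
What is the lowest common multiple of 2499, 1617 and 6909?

2499 = 3 · 7² · 17; 1617 = 3 · 7² · 11; 6909 = 3 · 7² · 47
lcm takes max exponent of each prime: 3 · 7² · 11 · 17 · 47 = 1291983

1291983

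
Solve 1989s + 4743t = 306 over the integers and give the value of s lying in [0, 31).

24

Reduce mod 4743: 1989s ≡ 306 (mod 4743). With g = gcd(1989, 4743) = 153 dividing 306, divide through: 13s ≡ 2 (mod 31).
Since gcd(13, 31) = 1, s ≡ 2·(13)⁻¹ ≡ 24 (mod 31). Smallest non-negative: 24.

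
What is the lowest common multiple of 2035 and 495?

2035 = 5 · 11 · 37; 495 = 3² · 5 · 11
max exponents: 3² · 5 · 11 · 37 = 18315

18315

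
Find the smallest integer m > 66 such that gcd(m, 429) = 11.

gcd(m, 429) = 11 forces 11 | m; write m = 11s. Then gcd(11s, 11·39) = 11·gcd(s, 39), so need gcd(s, 39) = 1.
11s > 66 gives s ≥ 7. The least s ≥ 7 coprime to 39 is 7, so m = 11·7 = 77.

77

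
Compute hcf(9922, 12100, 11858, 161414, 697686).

gcd(9922, 12100): 12100 = 1·9922 + 2178; 9922 = 4·2178 + 1210; 2178 = 1·1210 + 968; 1210 = 1·968 + 242; 968 = 4·242 + 0 → 242
gcd(242, 11858): 11858 = 49·242 + 0 → 242
gcd(242, 161414): 161414 = 667·242 + 0 → 242
gcd(242, 697686): 697686 = 2883·242 + 0 → 242

242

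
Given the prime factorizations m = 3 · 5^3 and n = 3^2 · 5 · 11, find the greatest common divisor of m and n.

min exponent per shared prime: 3 · 5 = 15

15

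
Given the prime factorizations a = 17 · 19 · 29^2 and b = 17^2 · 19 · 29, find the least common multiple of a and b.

max exponent per prime: 17^2 · 19 · 29^2 = 4617931

4617931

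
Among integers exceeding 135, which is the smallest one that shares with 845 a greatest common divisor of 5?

140

845 = 5·169. Any m with gcd(m, 845) = 5 is a multiple of 5, say 5s, with s coprime to 169.
Need s > 135/5, so s ≥ 28. First s ≥ 28 with gcd(s, 169) = 1 is s = 28. Thus m = 5·28 = 140.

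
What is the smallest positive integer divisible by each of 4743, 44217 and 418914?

3753050526

4743 = 3² · 17 · 31; 44217 = 3² · 17³; 418914 = 2 · 3² · 17 · 37²
lcm takes max exponent of each prime: 2 · 3² · 17³ · 31 · 37² = 3753050526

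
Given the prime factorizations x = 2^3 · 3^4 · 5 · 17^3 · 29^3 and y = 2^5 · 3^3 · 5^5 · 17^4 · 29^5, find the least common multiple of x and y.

13876204572594900000

max exponent per prime: 2^5 · 3^4 · 5^5 · 17^4 · 29^5 = 13876204572594900000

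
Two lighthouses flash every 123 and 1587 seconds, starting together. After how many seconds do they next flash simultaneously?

123 = 3 · 41; 1587 = 3 · 23²
max exponents: 3 · 23² · 41 = 65067

65067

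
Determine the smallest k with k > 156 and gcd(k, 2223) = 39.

2223 = 39·57. Any k with gcd(k, 2223) = 39 is a multiple of 39, say 39s, with s coprime to 57.
Need s > 156/39, so s ≥ 5. First s ≥ 5 with gcd(s, 57) = 1 is s = 5. Thus k = 39·5 = 195.

195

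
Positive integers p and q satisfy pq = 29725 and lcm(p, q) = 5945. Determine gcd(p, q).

5

gcd·lcm = product, so gcd = 29725/5945 = 5.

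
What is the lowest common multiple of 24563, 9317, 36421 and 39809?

546060053

lcm(24563, 9317) = 24563·9317/gcd = 228853471/847 = 270193
lcm(270193, 36421) = 270193·36421/gcd = 9840699253/847 = 11618299
lcm(11618299, 39809) = 11618299·39809/gcd = 462512864891/847 = 546060053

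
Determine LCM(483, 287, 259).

732711

lcm(483, 287) = 483·287/gcd = 138621/7 = 19803
lcm(19803, 259) = 19803·259/gcd = 5128977/7 = 732711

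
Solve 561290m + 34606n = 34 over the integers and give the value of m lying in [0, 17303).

gcd(561290, 34606) = 2 (Euclid: 561290 = 16·34606 + 7594; 34606 = 4·7594 + 4230; 7594 = 1·4230 + 3364; 4230 = 1·3364 + 866; 3364 = 3·866 + 766; 866 = 1·766 + 100; 766 = 7·100 + 66; 100 = 1·66 + 34; 66 = 1·34 + 32; 34 = 1·32 + 2; 32 = 16·2 + 0), and 2 | 34.
Extended Euclid: 561290·(-1039) + 34606·(16852) = 2. Scale by 17: m₀ = -17663.
General solution m = m₀ + 17303t; reducing mod 17303 gives m = 16943 (and n = -274806).

16943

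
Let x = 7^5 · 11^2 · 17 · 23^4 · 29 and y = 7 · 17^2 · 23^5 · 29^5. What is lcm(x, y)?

77589433811001963570181

max exponent per prime: 7^5 · 11^2 · 17^2 · 23^5 · 29^5 = 77589433811001963570181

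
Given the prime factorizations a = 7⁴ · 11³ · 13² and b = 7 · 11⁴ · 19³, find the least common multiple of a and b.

max exponent per prime: 7⁴ · 11⁴ · 13² · 19³ = 40748385689011

40748385689011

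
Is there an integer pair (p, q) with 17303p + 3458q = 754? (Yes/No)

Yes

By Bézout, 17303p + 3458q = 754 has integer solutions iff gcd(17303, 3458) | 754.
Euclid: 17303 = 5·3458 + 13; 3458 = 266·13 + 0. gcd = 13; 754 mod 13 = 0. Yes.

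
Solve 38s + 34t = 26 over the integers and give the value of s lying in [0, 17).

15

Reduce mod 34: 38s ≡ 26 (mod 34). With g = gcd(38, 34) = 2 dividing 26, divide through: 19s ≡ 13 (mod 17).
Since gcd(19, 17) = 1, s ≡ 13·(19)⁻¹ ≡ 15 (mod 17). Smallest non-negative: 15.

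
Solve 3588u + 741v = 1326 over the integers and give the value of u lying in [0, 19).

14

Reduce mod 741: 3588u ≡ 1326 (mod 741). With g = gcd(3588, 741) = 39 dividing 1326, divide through: 92u ≡ 34 (mod 19).
Since gcd(92, 19) = 1, u ≡ 34·(92)⁻¹ ≡ 14 (mod 19). Smallest non-negative: 14.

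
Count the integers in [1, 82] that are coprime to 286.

34

286 = 2·11·13. Inclusion–exclusion on these primes:
82 − ⌊82/2⌋ − ⌊82/11⌋ − ⌊82/13⌋ + ⌊82/22⌋ + ⌊82/26⌋ + ⌊82/143⌋ − ⌊82/286⌋ = 34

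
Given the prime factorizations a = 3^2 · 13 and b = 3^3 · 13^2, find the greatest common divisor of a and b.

min exponent per shared prime: 3^2 · 13 = 117

117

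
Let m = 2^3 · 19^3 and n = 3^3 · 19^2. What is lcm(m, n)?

1481544

max exponent per prime: 2^3 · 3^3 · 19^3 = 1481544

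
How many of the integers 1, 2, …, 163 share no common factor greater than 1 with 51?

103

Prime factors of 51: 3, 17. Count integers ≤ 163 divisible by none of them.
By inclusion–exclusion: 163 − ⌊163/3⌋ − ⌊163/17⌋ + ⌊163/51⌋ = 103.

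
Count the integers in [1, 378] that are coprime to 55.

275

55 = 5·11. Inclusion–exclusion on these primes:
378 − ⌊378/5⌋ − ⌊378/11⌋ + ⌊378/55⌋ = 275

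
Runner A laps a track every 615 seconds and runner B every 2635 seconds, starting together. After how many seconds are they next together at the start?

324105

gcd first: 2635 = 4·615 + 175; 615 = 3·175 + 90; 175 = 1·90 + 85; 90 = 1·85 + 5; 85 = 17·5 + 0 → gcd = 5
lcm = 615·2635/gcd = 1620525/5 = 324105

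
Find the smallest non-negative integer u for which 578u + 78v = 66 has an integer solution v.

24

Euclid: 578 = 7·78 + 32; 78 = 2·32 + 14; 32 = 2·14 + 4; 14 = 3·4 + 2; 4 = 2·2 + 0 → gcd = 2; 66 = 2·33.
Back-substitution yields 578·(-17) + 78·(126) = 2, so one solution is u = -17·33 = -561, v = 126·33 = 4158.
Solutions in u differ by 78/2 = 39; the one in [0, 39) is -561 mod 39 = 24.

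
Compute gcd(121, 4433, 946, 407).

121 = 11²; 4433 = 11 · 13 · 31; 946 = 2 · 11 · 43; 407 = 11 · 37
gcd takes min exponent of each prime: 11 = 11

11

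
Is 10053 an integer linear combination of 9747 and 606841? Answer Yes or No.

No

gcd(9747, 606841): 606841 = 62·9747 + 2527; 9747 = 3·2527 + 2166; 2527 = 1·2166 + 361; 2166 = 6·361 + 0 → 361
361 does not divide 10053, so a solution does not exist.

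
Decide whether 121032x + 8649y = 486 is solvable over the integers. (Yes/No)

gcd(121032, 8649): 121032 = 13·8649 + 8595; 8649 = 1·8595 + 54; 8595 = 159·54 + 9; 54 = 6·9 + 0 → 9
9 divides 486, so a solution exists.

Yes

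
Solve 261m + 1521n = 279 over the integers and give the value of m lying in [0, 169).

Reduce mod 1521: 261m ≡ 279 (mod 1521). With g = gcd(261, 1521) = 9 dividing 279, divide through: 29m ≡ 31 (mod 169).
Since gcd(29, 169) = 1, m ≡ 31·(29)⁻¹ ≡ 71 (mod 169). Smallest non-negative: 71.

71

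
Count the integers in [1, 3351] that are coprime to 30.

30 = 2·3·5. Inclusion–exclusion on these primes:
3351 − ⌊3351/2⌋ − ⌊3351/3⌋ − ⌊3351/5⌋ + ⌊3351/6⌋ + ⌊3351/10⌋ + ⌊3351/15⌋ − ⌊3351/30⌋ = 894

894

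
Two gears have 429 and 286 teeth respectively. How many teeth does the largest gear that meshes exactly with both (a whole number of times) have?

429 = 3 · 11 · 13
286 = 2 · 11 · 13
Common: 11 · 13 = 143

143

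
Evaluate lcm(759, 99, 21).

lcm(759, 99) = 759·99/gcd = 75141/33 = 2277
lcm(2277, 21) = 2277·21/gcd = 47817/3 = 15939

15939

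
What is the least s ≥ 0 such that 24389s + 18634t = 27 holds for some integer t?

gcd(24389, 18634) = 1 (Euclid: 24389 = 1·18634 + 5755; 18634 = 3·5755 + 1369; 5755 = 4·1369 + 279; 1369 = 4·279 + 253; 279 = 1·253 + 26; 253 = 9·26 + 19; 26 = 1·19 + 7; 19 = 2·7 + 5; 7 = 1·5 + 2; 5 = 2·2 + 1; 2 = 2·1 + 0), and 1 | 27.
Extended Euclid: 24389·(-7881) + 18634·(10315) = 1. Scale by 27: s₀ = -212787.
General solution s = s₀ + 18634k; reducing mod 18634 gives s = 10821 (and t = -14163).

10821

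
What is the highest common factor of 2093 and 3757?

13

Euclid: 3757 = 1·2093 + 1664; 2093 = 1·1664 + 429; 1664 = 3·429 + 377; 429 = 1·377 + 52; 377 = 7·52 + 13; 52 = 4·13 + 0. Last nonzero remainder: 13.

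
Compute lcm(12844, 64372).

12844 = 2² · 13² · 19; 64372 = 2² · 7 · 11² · 19
max exponents: 2² · 7 · 11² · 13² · 19 = 10878868

10878868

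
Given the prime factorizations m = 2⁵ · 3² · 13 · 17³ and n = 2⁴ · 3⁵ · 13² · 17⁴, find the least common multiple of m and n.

max exponent per prime: 2⁵ · 3⁵ · 13² · 17⁴ = 109758621024

109758621024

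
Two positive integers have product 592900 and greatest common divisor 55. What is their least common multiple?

10780

gcd·lcm = product, so lcm = 592900/55 = 10780.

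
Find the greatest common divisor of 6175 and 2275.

6175 = 5² · 13 · 19
2275 = 5² · 7 · 13
Common: 5² · 13 = 325

325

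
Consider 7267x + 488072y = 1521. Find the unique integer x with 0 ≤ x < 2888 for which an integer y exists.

739

Reduce mod 488072: 7267x ≡ 1521 (mod 488072). With g = gcd(7267, 488072) = 169 dividing 1521, divide through: 43x ≡ 9 (mod 2888).
Since gcd(43, 2888) = 1, x ≡ 9·(43)⁻¹ ≡ 739 (mod 2888). Smallest non-negative: 739.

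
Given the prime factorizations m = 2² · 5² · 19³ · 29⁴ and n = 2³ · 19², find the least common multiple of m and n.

max exponent per prime: 2³ · 5² · 19³ · 29⁴ = 970248075800

970248075800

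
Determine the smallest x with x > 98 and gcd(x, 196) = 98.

196 = 98·2. Any x with gcd(x, 196) = 98 is a multiple of 98, say 98s, with s coprime to 2.
Need s > 98/98, so s ≥ 2. First s ≥ 2 with gcd(s, 2) = 1 is s = 3. Thus x = 98·3 = 294.

294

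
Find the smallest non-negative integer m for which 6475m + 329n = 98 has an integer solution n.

gcd(6475, 329) = 7 (Euclid: 6475 = 19·329 + 224; 329 = 1·224 + 105; 224 = 2·105 + 14; 105 = 7·14 + 7; 14 = 2·7 + 0), and 7 | 98.
Extended Euclid: 6475·(-22) + 329·(433) = 7. Scale by 14: m₀ = -308.
General solution m = m₀ + 47t; reducing mod 47 gives m = 21 (and n = -413).

21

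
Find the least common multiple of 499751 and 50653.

gcd first: 499751 = 9·50653 + 43874; 50653 = 1·43874 + 6779; 43874 = 6·6779 + 3200; 6779 = 2·3200 + 379; 3200 = 8·379 + 168; 379 = 2·168 + 43; 168 = 3·43 + 39; 43 = 1·39 + 4; 39 = 9·4 + 3; 4 = 1·3 + 1; 3 = 3·1 + 0 → gcd = 1
lcm = 499751·50653/gcd = 25313887403/1 = 25313887403

25313887403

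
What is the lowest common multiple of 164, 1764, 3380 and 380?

1161161820

lcm(164, 1764) = 164·1764/gcd = 289296/4 = 72324
lcm(72324, 3380) = 72324·3380/gcd = 244455120/4 = 61113780
lcm(61113780, 380) = 61113780·380/gcd = 23223236400/20 = 1161161820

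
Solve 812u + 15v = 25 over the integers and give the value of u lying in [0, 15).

gcd(812, 15) = 1 (Euclid: 812 = 54·15 + 2; 15 = 7·2 + 1; 2 = 2·1 + 0), and 1 | 25.
Extended Euclid: 812·(-7) + 15·(379) = 1. Scale by 25: u₀ = -175.
General solution u = u₀ + 15t; reducing mod 15 gives u = 5 (and v = -269).

5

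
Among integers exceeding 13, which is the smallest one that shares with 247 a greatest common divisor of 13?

Multiples of 13 above 13: 13·2, 13·3, … . Need the cofactor coprime to 247/13 = 19.
Checking s = 2, 3, … the first with gcd(s, 19) = 1 is s = 2, giving 26.

26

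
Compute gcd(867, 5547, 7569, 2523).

3

867 = 3 · 17²; 5547 = 3 · 43²; 7569 = 3² · 29²; 2523 = 3 · 29²
gcd takes min exponent of each prime: 3 = 3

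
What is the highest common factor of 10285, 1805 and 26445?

5

gcd(10285, 1805): 10285 = 5·1805 + 1260; 1805 = 1·1260 + 545; 1260 = 2·545 + 170; 545 = 3·170 + 35; 170 = 4·35 + 30; 35 = 1·30 + 5; 30 = 6·5 + 0 → 5
gcd(5, 26445): 26445 = 5289·5 + 0 → 5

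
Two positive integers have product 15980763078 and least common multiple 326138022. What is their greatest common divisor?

49

From gcd × lcm = uv: gcd = 15980763078 / 326138022 = 49.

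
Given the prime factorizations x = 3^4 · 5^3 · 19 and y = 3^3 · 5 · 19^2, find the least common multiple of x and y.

3655125

max exponent per prime: 3^4 · 5^3 · 19^2 = 3655125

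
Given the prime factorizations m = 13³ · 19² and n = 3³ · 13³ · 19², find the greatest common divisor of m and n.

793117

min exponent per shared prime: 13³ · 19² = 793117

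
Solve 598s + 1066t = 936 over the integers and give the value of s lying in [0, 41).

Reduce mod 1066: 598s ≡ 936 (mod 1066). With g = gcd(598, 1066) = 26 dividing 936, divide through: 23s ≡ 36 (mod 41).
Since gcd(23, 41) = 1, s ≡ 36·(23)⁻¹ ≡ 39 (mod 41). Smallest non-negative: 39.

39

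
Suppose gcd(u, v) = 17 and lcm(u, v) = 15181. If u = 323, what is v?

u·v = gcd·lcm = 17·15181 = 258077, so v = 258077/323 = 799.

799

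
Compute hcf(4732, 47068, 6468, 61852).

gcd(4732, 47068): 47068 = 9·4732 + 4480; 4732 = 1·4480 + 252; 4480 = 17·252 + 196; 252 = 1·196 + 56; 196 = 3·56 + 28; 56 = 2·28 + 0 → 28
gcd(28, 6468): 6468 = 231·28 + 0 → 28
gcd(28, 61852): 61852 = 2209·28 + 0 → 28

28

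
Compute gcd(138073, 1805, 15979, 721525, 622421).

gcd(138073, 1805): 138073 = 76·1805 + 893; 1805 = 2·893 + 19; 893 = 47·19 + 0 → 19
gcd(19, 15979): 15979 = 841·19 + 0 → 19
gcd(19, 721525): 721525 = 37975·19 + 0 → 19
gcd(19, 622421): 622421 = 32759·19 + 0 → 19

19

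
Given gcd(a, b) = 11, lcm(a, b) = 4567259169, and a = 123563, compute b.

406593

Using ab = gcd(a,b)·lcm(a,b) = 11·4567259169 = 50239850859, we get b = 50239850859/123563 = 406593.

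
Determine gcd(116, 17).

1

Euclid: 116 = 6·17 + 14; 17 = 1·14 + 3; 14 = 4·3 + 2; 3 = 1·2 + 1; 2 = 2·1 + 0. Last nonzero remainder: 1.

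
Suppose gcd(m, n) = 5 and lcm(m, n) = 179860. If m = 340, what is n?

2645

m·n = gcd·lcm = 5·179860 = 899300, so n = 899300/340 = 2645.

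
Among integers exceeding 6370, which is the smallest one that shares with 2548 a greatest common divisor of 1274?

gcd(m, 2548) = 1274 forces 1274 | m; write m = 1274s. Then gcd(1274s, 1274·2) = 1274·gcd(s, 2), so need gcd(s, 2) = 1.
1274s > 6370 gives s ≥ 6. The least s ≥ 6 coprime to 2 is 7, so m = 1274·7 = 8918.

8918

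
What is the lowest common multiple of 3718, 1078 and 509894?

86172086

3718 = 2 · 11 · 13²; 1078 = 2 · 7² · 11; 509894 = 2 · 7² · 11² · 43
lcm takes max exponent of each prime: 2 · 7² · 11² · 13² · 43 = 86172086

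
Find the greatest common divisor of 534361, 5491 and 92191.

534361 = 17² · 43²; 5491 = 17² · 19; 92191 = 11 · 17² · 29
gcd takes min exponent of each prime: 17² = 289

289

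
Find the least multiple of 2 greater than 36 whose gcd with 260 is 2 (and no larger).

Multiples of 2 above 36: 2·19, 2·20, … . Need the cofactor coprime to 260/2 = 130.
Checking s = 19, 20, … the first with gcd(s, 130) = 1 is s = 19, giving 38.

38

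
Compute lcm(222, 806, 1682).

lcm(222, 806) = 222·806/gcd = 178932/2 = 89466
lcm(89466, 1682) = 89466·1682/gcd = 150481812/2 = 75240906

75240906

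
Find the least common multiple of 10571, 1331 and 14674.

lcm(10571, 1331) = 10571·1331/gcd = 14070001/11 = 1279091
lcm(1279091, 14674) = 1279091·14674/gcd = 18769381334/11 = 1706307394

1706307394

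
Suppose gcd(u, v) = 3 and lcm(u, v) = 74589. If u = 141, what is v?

Using uv = gcd(u,v)·lcm(u,v) = 3·74589 = 223767, we get v = 223767/141 = 1587.

1587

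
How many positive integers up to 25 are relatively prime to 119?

119 = 7·17. Inclusion–exclusion on these primes:
25 − ⌊25/7⌋ − ⌊25/17⌋ + ⌊25/119⌋ = 21

21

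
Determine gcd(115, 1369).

115 = 5 · 23
1369 = 37²
Common: 1 = 1

1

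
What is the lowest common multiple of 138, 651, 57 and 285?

2844870

138 = 2 · 3 · 23; 651 = 3 · 7 · 31; 57 = 3 · 19; 285 = 3 · 5 · 19
lcm takes max exponent of each prime: 2 · 3 · 5 · 7 · 19 · 23 · 31 = 2844870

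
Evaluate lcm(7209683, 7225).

180242075

7209683 = 13 · 17² · 19 · 101; 7225 = 5² · 17²
max exponents: 5² · 13 · 17² · 19 · 101 = 180242075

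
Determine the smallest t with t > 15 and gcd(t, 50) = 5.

35

50 = 5·10. Any t with gcd(t, 50) = 5 is a multiple of 5, say 5s, with s coprime to 10.
Need s > 15/5, so s ≥ 4. First s ≥ 4 with gcd(s, 10) = 1 is s = 7. Thus t = 5·7 = 35.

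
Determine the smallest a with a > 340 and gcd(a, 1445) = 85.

425

1445 = 85·17. Any a with gcd(a, 1445) = 85 is a multiple of 85, say 85s, with s coprime to 17.
Need s > 340/85, so s ≥ 5. First s ≥ 5 with gcd(s, 17) = 1 is s = 5. Thus a = 85·5 = 425.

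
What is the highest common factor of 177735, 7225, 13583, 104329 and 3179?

289

177735 = 3 · 5 · 17² · 41; 7225 = 5² · 17²; 13583 = 17² · 47; 104329 = 17² · 19²; 3179 = 11 · 17²
gcd takes min exponent of each prime: 17² = 289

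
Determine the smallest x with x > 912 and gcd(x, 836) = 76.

988

gcd(x, 836) = 76 forces 76 | x; write x = 76s. Then gcd(76s, 76·11) = 76·gcd(s, 11), so need gcd(s, 11) = 1.
76s > 912 gives s ≥ 13. The least s ≥ 13 coprime to 11 is 13, so x = 76·13 = 988.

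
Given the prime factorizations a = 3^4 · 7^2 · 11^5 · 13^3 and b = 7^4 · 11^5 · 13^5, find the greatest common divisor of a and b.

17337623303

min exponent per shared prime: 7^2 · 11^5 · 13^3 = 17337623303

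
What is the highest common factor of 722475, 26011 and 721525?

gcd(722475, 26011): 722475 = 27·26011 + 20178; 26011 = 1·20178 + 5833; 20178 = 3·5833 + 2679; 5833 = 2·2679 + 475; 2679 = 5·475 + 304; 475 = 1·304 + 171; 304 = 1·171 + 133; 171 = 1·133 + 38; 133 = 3·38 + 19; 38 = 2·19 + 0 → 19
gcd(19, 721525): 721525 = 37975·19 + 0 → 19

19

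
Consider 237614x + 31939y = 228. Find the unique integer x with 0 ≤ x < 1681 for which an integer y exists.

Reduce mod 31939: 237614x ≡ 228 (mod 31939). With g = gcd(237614, 31939) = 19 dividing 228, divide through: 12506x ≡ 12 (mod 1681).
Since gcd(12506, 1681) = 1, x ≡ 12·(12506)⁻¹ ≡ 1242 (mod 1681). Smallest non-negative: 1242.

1242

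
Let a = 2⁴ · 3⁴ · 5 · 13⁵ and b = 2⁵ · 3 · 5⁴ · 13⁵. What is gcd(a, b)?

min exponent per shared prime: 2⁴ · 3 · 5 · 13⁵ = 89110320

89110320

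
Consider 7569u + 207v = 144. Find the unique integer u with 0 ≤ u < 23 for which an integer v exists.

gcd(7569, 207) = 9 (Euclid: 7569 = 36·207 + 117; 207 = 1·117 + 90; 117 = 1·90 + 27; 90 = 3·27 + 9; 27 = 3·9 + 0), and 9 | 144.
Extended Euclid: 7569·(-7) + 207·(256) = 9. Scale by 16: u₀ = -112.
General solution u = u₀ + 23t; reducing mod 23 gives u = 3 (and v = -109).

3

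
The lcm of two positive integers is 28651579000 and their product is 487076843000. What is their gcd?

17

gcd·lcm = product, so gcd = 487076843000/28651579000 = 17.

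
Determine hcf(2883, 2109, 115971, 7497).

3

gcd(2883, 2109): 2883 = 1·2109 + 774; 2109 = 2·774 + 561; 774 = 1·561 + 213; 561 = 2·213 + 135; 213 = 1·135 + 78; 135 = 1·78 + 57; 78 = 1·57 + 21; 57 = 2·21 + 15; 21 = 1·15 + 6; 15 = 2·6 + 3; 6 = 2·3 + 0 → 3
gcd(3, 115971): 115971 = 38657·3 + 0 → 3
gcd(3, 7497): 7497 = 2499·3 + 0 → 3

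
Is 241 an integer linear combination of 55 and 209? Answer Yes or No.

No

By Bézout, 55p + 209q = 241 has integer solutions iff gcd(55, 209) | 241.
Euclid: 209 = 3·55 + 44; 55 = 1·44 + 11; 44 = 4·11 + 0. gcd = 11; 241 mod 11 = 10. No.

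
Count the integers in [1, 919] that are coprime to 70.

Prime factors of 70: 2, 5, 7. Count integers ≤ 919 divisible by none of them.
By inclusion–exclusion: 919 − ⌊919/2⌋ − ⌊919/5⌋ − ⌊919/7⌋ + ⌊919/10⌋ + ⌊919/14⌋ + ⌊919/35⌋ − ⌊919/70⌋ = 315.

315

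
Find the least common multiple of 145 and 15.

gcd first: 145 = 9·15 + 10; 15 = 1·10 + 5; 10 = 2·5 + 0 → gcd = 5
lcm = 145·15/gcd = 2175/5 = 435

435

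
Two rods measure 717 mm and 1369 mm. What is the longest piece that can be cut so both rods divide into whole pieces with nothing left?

1

717 = 3 · 239
1369 = 37²
Common: 1 = 1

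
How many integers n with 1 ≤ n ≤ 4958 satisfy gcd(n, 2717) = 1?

3943

Prime factors of 2717: 11, 13, 19. Count integers ≤ 4958 divisible by none of them.
By inclusion–exclusion: 4958 − ⌊4958/11⌋ − ⌊4958/13⌋ − ⌊4958/19⌋ + ⌊4958/143⌋ + ⌊4958/209⌋ + ⌊4958/247⌋ − ⌊4958/2717⌋ = 3943.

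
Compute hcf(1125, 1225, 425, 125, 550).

25

gcd(1125, 1225): 1225 = 1·1125 + 100; 1125 = 11·100 + 25; 100 = 4·25 + 0 → 25
gcd(25, 425): 425 = 17·25 + 0 → 25
gcd(25, 125): 125 = 5·25 + 0 → 25
gcd(25, 550): 550 = 22·25 + 0 → 25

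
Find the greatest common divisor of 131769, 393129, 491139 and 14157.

1089

gcd(131769, 393129): 393129 = 2·131769 + 129591; 131769 = 1·129591 + 2178; 129591 = 59·2178 + 1089; 2178 = 2·1089 + 0 → 1089
gcd(1089, 491139): 491139 = 451·1089 + 0 → 1089
gcd(1089, 14157): 14157 = 13·1089 + 0 → 1089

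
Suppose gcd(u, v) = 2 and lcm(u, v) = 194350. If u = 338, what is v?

1150

u·v = gcd·lcm = 2·194350 = 388700, so v = 388700/338 = 1150.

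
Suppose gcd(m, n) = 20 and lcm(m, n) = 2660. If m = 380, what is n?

m·n = gcd·lcm = 20·2660 = 53200, so n = 53200/380 = 140.

140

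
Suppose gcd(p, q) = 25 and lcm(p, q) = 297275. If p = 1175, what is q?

Using pq = gcd(p,q)·lcm(p,q) = 25·297275 = 7431875, we get q = 7431875/1175 = 6325.

6325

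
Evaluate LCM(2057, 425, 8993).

27203825

lcm(2057, 425) = 2057·425/gcd = 874225/17 = 51425
lcm(51425, 8993) = 51425·8993/gcd = 462465025/17 = 27203825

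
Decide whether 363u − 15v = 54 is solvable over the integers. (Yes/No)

Yes

By Bézout, 363u − 15v = 54 has integer solutions iff gcd(363, 15) | 54.
Euclid: 363 = 24·15 + 3; 15 = 5·3 + 0. gcd = 3; 54 mod 3 = 0. Yes.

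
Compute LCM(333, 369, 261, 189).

333 = 3² · 37; 369 = 3² · 41; 261 = 3² · 29; 189 = 3³ · 7
lcm takes max exponent of each prime: 3³ · 7 · 29 · 37 · 41 = 8314677

8314677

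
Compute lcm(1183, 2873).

1183 = 7 · 13²; 2873 = 13² · 17
max exponents: 7 · 13² · 17 = 20111

20111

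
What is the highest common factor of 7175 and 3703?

7

7175 = 5² · 7 · 41
3703 = 7 · 23²
Common: 7 = 7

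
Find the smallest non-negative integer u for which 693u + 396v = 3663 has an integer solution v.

Euclid: 693 = 1·396 + 297; 396 = 1·297 + 99; 297 = 3·99 + 0 → gcd = 99; 3663 = 99·37.
Back-substitution yields 693·(-1) + 396·(2) = 99, so one solution is u = -1·37 = -37, v = 2·37 = 74.
Solutions in u differ by 396/99 = 4; the one in [0, 4) is -37 mod 4 = 3.

3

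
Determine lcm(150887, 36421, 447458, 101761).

2634185246

150887 = 11² · 29 · 43; 36421 = 7 · 11² · 43; 447458 = 2 · 11² · 43²; 101761 = 11² · 29²
lcm takes max exponent of each prime: 2 · 7 · 11² · 29² · 43² = 2634185246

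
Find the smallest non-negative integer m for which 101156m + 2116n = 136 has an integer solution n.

390

gcd(101156, 2116) = 4 (Euclid: 101156 = 47·2116 + 1704; 2116 = 1·1704 + 412; 1704 = 4·412 + 56; 412 = 7·56 + 20; 56 = 2·20 + 16; 20 = 1·16 + 4; 16 = 4·4 + 0), and 4 | 136.
Extended Euclid: 101156·(-113) + 2116·(5402) = 4. Scale by 34: m₀ = -3842.
General solution m = m₀ + 529t; reducing mod 529 gives m = 390 (and n = -18644).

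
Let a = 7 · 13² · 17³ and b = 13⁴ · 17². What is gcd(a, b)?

48841

min exponent per shared prime: 13² · 17² = 48841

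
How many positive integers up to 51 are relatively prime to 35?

35

35 = 5·7. Inclusion–exclusion on these primes:
51 − ⌊51/5⌋ − ⌊51/7⌋ + ⌊51/35⌋ = 35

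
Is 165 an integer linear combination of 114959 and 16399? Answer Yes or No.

gcd(114959, 16399): 114959 = 7·16399 + 166; 16399 = 98·166 + 131; 166 = 1·131 + 35; 131 = 3·35 + 26; 35 = 1·26 + 9; 26 = 2·9 + 8; 9 = 1·8 + 1; 8 = 8·1 + 0 → 1
1 divides 165, so a solution exists.

Yes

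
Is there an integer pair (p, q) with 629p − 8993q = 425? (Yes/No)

gcd(629, 8993): 8993 = 14·629 + 187; 629 = 3·187 + 68; 187 = 2·68 + 51; 68 = 1·51 + 17; 51 = 3·17 + 0 → 17
17 divides 425, so a solution exists.

Yes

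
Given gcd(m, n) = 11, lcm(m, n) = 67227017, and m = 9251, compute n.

m·n = gcd·lcm = 11·67227017 = 739497187, so n = 739497187/9251 = 79937.

79937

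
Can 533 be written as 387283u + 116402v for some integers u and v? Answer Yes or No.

Yes

gcd(387283, 116402): 387283 = 3·116402 + 38077; 116402 = 3·38077 + 2171; 38077 = 17·2171 + 1170; 2171 = 1·1170 + 1001; 1170 = 1·1001 + 169; 1001 = 5·169 + 156; 169 = 1·156 + 13; 156 = 12·13 + 0 → 13
13 divides 533, so a solution exists.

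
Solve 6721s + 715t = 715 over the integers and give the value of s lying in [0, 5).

Reduce mod 715: 6721s ≡ 715 (mod 715). With g = gcd(6721, 715) = 143 dividing 715, divide through: 47s ≡ 5 (mod 5).
Since gcd(47, 5) = 1, s ≡ 5·(47)⁻¹ ≡ 0 (mod 5). Smallest non-negative: 0.

0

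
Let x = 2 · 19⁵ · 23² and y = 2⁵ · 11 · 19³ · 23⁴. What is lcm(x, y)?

243905735131168

max exponent per prime: 2⁵ · 11 · 19⁵ · 23⁴ = 243905735131168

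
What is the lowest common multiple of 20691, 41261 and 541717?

2871641817

lcm(20691, 41261) = 20691·41261/gcd = 853731351/121 = 7055631
lcm(7055631, 541717) = 7055631·541717/gcd = 3822155258427/1331 = 2871641817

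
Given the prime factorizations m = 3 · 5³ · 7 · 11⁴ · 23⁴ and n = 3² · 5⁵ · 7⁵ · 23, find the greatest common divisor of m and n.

min exponent per shared prime: 3 · 5³ · 7 · 23 = 60375

60375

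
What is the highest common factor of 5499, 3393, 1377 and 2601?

gcd(5499, 3393): 5499 = 1·3393 + 2106; 3393 = 1·2106 + 1287; 2106 = 1·1287 + 819; 1287 = 1·819 + 468; 819 = 1·468 + 351; 468 = 1·351 + 117; 351 = 3·117 + 0 → 117
gcd(117, 1377): 1377 = 11·117 + 90; 117 = 1·90 + 27; 90 = 3·27 + 9; 27 = 3·9 + 0 → 9
gcd(9, 2601): 2601 = 289·9 + 0 → 9

9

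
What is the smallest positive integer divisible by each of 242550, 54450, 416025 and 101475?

242550 = 2 · 3² · 5² · 7² · 11; 54450 = 2 · 3² · 5² · 11²; 416025 = 3² · 5² · 43²; 101475 = 3² · 5² · 11 · 41
lcm takes max exponent of each prime: 2 · 3² · 5² · 7² · 11² · 41 · 43² = 202262202450

202262202450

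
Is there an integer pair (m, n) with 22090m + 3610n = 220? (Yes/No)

gcd(22090, 3610): 22090 = 6·3610 + 430; 3610 = 8·430 + 170; 430 = 2·170 + 90; 170 = 1·90 + 80; 90 = 1·80 + 10; 80 = 8·10 + 0 → 10
10 divides 220, so a solution exists.

Yes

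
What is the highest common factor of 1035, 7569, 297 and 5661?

1035 = 3² · 5 · 23; 7569 = 3² · 29²; 297 = 3³ · 11; 5661 = 3² · 17 · 37
gcd takes min exponent of each prime: 3² = 9

9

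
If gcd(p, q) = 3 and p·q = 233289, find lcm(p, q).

For any two positive integers, gcd × lcm equals their product. Hence lcm = 233289 / 3 = 77763.

77763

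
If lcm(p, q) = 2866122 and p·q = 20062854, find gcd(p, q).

From gcd × lcm = pq: gcd = 20062854 / 2866122 = 7.

7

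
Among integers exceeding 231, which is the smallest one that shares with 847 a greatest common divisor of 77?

308

Multiples of 77 above 231: 77·4, 77·5, … . Need the cofactor coprime to 847/77 = 11.
Checking s = 4, 5, … the first with gcd(s, 11) = 1 is s = 4, giving 308.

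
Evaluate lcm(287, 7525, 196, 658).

406018900

287 = 7 · 41; 7525 = 5² · 7 · 43; 196 = 2² · 7²; 658 = 2 · 7 · 47
lcm takes max exponent of each prime: 2² · 5² · 7² · 41 · 43 · 47 = 406018900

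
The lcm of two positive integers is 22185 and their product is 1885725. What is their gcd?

gcd·lcm = product, so gcd = 1885725/22185 = 85.

85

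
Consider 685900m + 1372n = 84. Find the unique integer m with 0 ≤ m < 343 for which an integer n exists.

gcd(685900, 1372) = 4 (Euclid: 685900 = 499·1372 + 1272; 1372 = 1·1272 + 100; 1272 = 12·100 + 72; 100 = 1·72 + 28; 72 = 2·28 + 16; 28 = 1·16 + 12; 16 = 1·12 + 4; 12 = 3·4 + 0), and 4 | 84.
Extended Euclid: 685900·(96) + 1372·(-47993) = 4. Scale by 21: m₀ = 2016.
General solution m = m₀ + 343t; reducing mod 343 gives m = 301 (and n = -150478).

301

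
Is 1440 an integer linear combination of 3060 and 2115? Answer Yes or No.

By Bézout, 3060u − 2115v = 1440 has integer solutions iff gcd(3060, 2115) | 1440.
Euclid: 3060 = 1·2115 + 945; 2115 = 2·945 + 225; 945 = 4·225 + 45; 225 = 5·45 + 0. gcd = 45; 1440 mod 45 = 0. Yes.

Yes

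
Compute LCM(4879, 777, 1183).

91525161

lcm(4879, 777) = 4879·777/gcd = 3790983/7 = 541569
lcm(541569, 1183) = 541569·1183/gcd = 640676127/7 = 91525161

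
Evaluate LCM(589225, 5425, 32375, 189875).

91329875

589225 = 5² · 7² · 13 · 37; 5425 = 5² · 7 · 31; 32375 = 5³ · 7 · 37; 189875 = 5³ · 7² · 31
lcm takes max exponent of each prime: 5³ · 7² · 13 · 31 · 37 = 91329875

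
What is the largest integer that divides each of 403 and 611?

Euclid: 611 = 1·403 + 208; 403 = 1·208 + 195; 208 = 1·195 + 13; 195 = 15·13 + 0. Last nonzero remainder: 13.

13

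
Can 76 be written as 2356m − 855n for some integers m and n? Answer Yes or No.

gcd(2356, 855): 2356 = 2·855 + 646; 855 = 1·646 + 209; 646 = 3·209 + 19; 209 = 11·19 + 0 → 19
19 divides 76, so a solution exists.

Yes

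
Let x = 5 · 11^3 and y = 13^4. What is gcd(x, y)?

1

min exponent per shared prime: (none) = 1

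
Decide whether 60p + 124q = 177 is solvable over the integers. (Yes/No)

gcd(60, 124): 124 = 2·60 + 4; 60 = 15·4 + 0 → 4
4 does not divide 177, so a solution does not exist.

No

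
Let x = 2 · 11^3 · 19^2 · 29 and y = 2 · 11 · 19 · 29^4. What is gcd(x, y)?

12122

min exponent per shared prime: 2 · 11 · 19 · 29 = 12122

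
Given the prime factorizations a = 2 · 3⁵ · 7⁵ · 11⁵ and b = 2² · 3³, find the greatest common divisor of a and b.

min exponent per shared prime: 2 · 3³ = 54

54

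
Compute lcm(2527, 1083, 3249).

22743

2527 = 7 · 19²; 1083 = 3 · 19²; 3249 = 3² · 19²
lcm takes max exponent of each prime: 3² · 7 · 19² = 22743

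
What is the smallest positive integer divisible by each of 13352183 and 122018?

gcd first: 13352183 = 109·122018 + 52221; 122018 = 2·52221 + 17576; 52221 = 2·17576 + 17069; 17576 = 1·17069 + 507; 17069 = 33·507 + 338; 507 = 1·338 + 169; 338 = 2·169 + 0 → gcd = 169
lcm = 13352183·122018/gcd = 1629206665294/169 = 9640276126

9640276126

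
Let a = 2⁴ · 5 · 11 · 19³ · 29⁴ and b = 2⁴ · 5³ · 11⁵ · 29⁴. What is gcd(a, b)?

min exponent per shared prime: 2⁴ · 5 · 11 · 29⁴ = 622407280

622407280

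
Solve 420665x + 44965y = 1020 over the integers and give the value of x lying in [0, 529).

394

Reduce mod 44965: 420665x ≡ 1020 (mod 44965). With g = gcd(420665, 44965) = 85 dividing 1020, divide through: 4949x ≡ 12 (mod 529).
Since gcd(4949, 529) = 1, x ≡ 12·(4949)⁻¹ ≡ 394 (mod 529). Smallest non-negative: 394.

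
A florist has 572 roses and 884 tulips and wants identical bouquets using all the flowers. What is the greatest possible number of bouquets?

52

572 = 2² · 11 · 13
884 = 2² · 13 · 17
Common: 2² · 13 = 52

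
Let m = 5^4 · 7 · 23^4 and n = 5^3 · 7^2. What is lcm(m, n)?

max exponent per prime: 5^4 · 7^2 · 23^4 = 8570130625

8570130625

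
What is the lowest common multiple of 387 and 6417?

275931

gcd first: 6417 = 16·387 + 225; 387 = 1·225 + 162; 225 = 1·162 + 63; 162 = 2·63 + 36; 63 = 1·36 + 27; 36 = 1·27 + 9; 27 = 3·9 + 0 → gcd = 9
lcm = 387·6417/gcd = 2483379/9 = 275931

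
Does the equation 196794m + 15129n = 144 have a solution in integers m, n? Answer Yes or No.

Yes

By Bézout, 196794m + 15129n = 144 has integer solutions iff gcd(196794, 15129) | 144.
Euclid: 196794 = 13·15129 + 117; 15129 = 129·117 + 36; 117 = 3·36 + 9; 36 = 4·9 + 0. gcd = 9; 144 mod 9 = 0. Yes.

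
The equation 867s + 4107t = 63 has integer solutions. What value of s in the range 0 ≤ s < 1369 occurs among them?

848

Reduce mod 4107: 867s ≡ 63 (mod 4107). With g = gcd(867, 4107) = 3 dividing 63, divide through: 289s ≡ 21 (mod 1369).
Since gcd(289, 1369) = 1, s ≡ 21·(289)⁻¹ ≡ 848 (mod 1369). Smallest non-negative: 848.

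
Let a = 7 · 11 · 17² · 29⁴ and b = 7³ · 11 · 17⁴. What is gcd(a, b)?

22253

min exponent per shared prime: 7 · 11 · 17² = 22253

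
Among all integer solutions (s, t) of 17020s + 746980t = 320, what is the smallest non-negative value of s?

Euclid: 746980 = 43·17020 + 15120; 17020 = 1·15120 + 1900; 15120 = 7·1900 + 1820; 1900 = 1·1820 + 80; 1820 = 22·80 + 60; 80 = 1·60 + 20; 60 = 3·20 + 0 → gcd = 20; 320 = 20·16.
Back-substitution yields 17020·(9436) + 746980·(-215) = 20, so one solution is s = 9436·16 = 150976, t = -215·16 = -3440.
Solutions in s differ by 746980/20 = 37349; the one in [0, 37349) is 150976 mod 37349 = 1580.

1580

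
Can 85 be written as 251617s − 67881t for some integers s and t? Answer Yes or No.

By Bézout, 251617s − 67881t = 85 has integer solutions iff gcd(251617, 67881) | 85.
Euclid: 251617 = 3·67881 + 47974; 67881 = 1·47974 + 19907; 47974 = 2·19907 + 8160; 19907 = 2·8160 + 3587; 8160 = 2·3587 + 986; 3587 = 3·986 + 629; 986 = 1·629 + 357; 629 = 1·357 + 272; 357 = 1·272 + 85; 272 = 3·85 + 17; 85 = 5·17 + 0. gcd = 17; 85 mod 17 = 0. Yes.

Yes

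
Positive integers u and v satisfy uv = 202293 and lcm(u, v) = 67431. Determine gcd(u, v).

From gcd × lcm = uv: gcd = 202293 / 67431 = 3.

3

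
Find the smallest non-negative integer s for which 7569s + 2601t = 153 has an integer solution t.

255

gcd(7569, 2601) = 9 (Euclid: 7569 = 2·2601 + 2367; 2601 = 1·2367 + 234; 2367 = 10·234 + 27; 234 = 8·27 + 18; 27 = 1·18 + 9; 18 = 2·9 + 0), and 9 | 153.
Extended Euclid: 7569·(100) + 2601·(-291) = 9. Scale by 17: s₀ = 1700.
General solution s = s₀ + 289k; reducing mod 289 gives s = 255 (and t = -742).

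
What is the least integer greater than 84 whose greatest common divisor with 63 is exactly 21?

Multiples of 21 above 84: 21·5, 21·6, … . Need the cofactor coprime to 63/21 = 3.
Checking s = 5, 6, … the first with gcd(s, 3) = 1 is s = 5, giving 105.

105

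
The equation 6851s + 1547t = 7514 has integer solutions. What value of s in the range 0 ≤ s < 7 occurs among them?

gcd(6851, 1547) = 221 (Euclid: 6851 = 4·1547 + 663; 1547 = 2·663 + 221; 663 = 3·221 + 0), and 221 | 7514.
Extended Euclid: 6851·(-2) + 1547·(9) = 221. Scale by 34: s₀ = -68.
General solution s = s₀ + 7k; reducing mod 7 gives s = 2 (and t = -4).

2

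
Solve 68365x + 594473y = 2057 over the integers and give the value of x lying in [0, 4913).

3400

gcd(68365, 594473) = 121 (Euclid: 594473 = 8·68365 + 47553; 68365 = 1·47553 + 20812; 47553 = 2·20812 + 5929; 20812 = 3·5929 + 3025; 5929 = 1·3025 + 2904; 3025 = 1·2904 + 121; 2904 = 24·121 + 0), and 121 | 2057.
Extended Euclid: 68365·(200) + 594473·(-23) = 121. Scale by 17: x₀ = 3400.
General solution x = x₀ + 4913t; reducing mod 4913 gives x = 3400 (and y = -391).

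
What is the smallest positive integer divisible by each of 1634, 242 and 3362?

332357234

lcm(1634, 242) = 1634·242/gcd = 395428/2 = 197714
lcm(197714, 3362) = 197714·3362/gcd = 664714468/2 = 332357234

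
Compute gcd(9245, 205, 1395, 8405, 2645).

gcd(9245, 205): 9245 = 45·205 + 20; 205 = 10·20 + 5; 20 = 4·5 + 0 → 5
gcd(5, 1395): 1395 = 279·5 + 0 → 5
gcd(5, 8405): 8405 = 1681·5 + 0 → 5
gcd(5, 2645): 2645 = 529·5 + 0 → 5

5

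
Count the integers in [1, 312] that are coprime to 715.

209

715 = 5·11·13. Inclusion–exclusion on these primes:
312 − ⌊312/5⌋ − ⌊312/11⌋ − ⌊312/13⌋ + ⌊312/55⌋ + ⌊312/65⌋ + ⌊312/143⌋ − ⌊312/715⌋ = 209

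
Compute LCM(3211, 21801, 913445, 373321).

105226123665

3211 = 13² · 19; 21801 = 3 · 13² · 43; 913445 = 5 · 13² · 23 · 47; 373321 = 13² · 47²
lcm takes max exponent of each prime: 3 · 5 · 13² · 19 · 23 · 43 · 47² = 105226123665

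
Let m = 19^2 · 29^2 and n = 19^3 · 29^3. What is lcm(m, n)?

167284151

max exponent per prime: 19^3 · 29^3 = 167284151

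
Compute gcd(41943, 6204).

Euclid: 41943 = 6·6204 + 4719; 6204 = 1·4719 + 1485; 4719 = 3·1485 + 264; 1485 = 5·264 + 165; 264 = 1·165 + 99; 165 = 1·99 + 66; 99 = 1·66 + 33; 66 = 2·33 + 0. Last nonzero remainder: 33.

33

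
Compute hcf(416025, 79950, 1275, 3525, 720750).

75

416025 = 3² · 5² · 43²; 79950 = 2 · 3 · 5² · 13 · 41; 1275 = 3 · 5² · 17; 3525 = 3 · 5² · 47; 720750 = 2 · 3 · 5³ · 31²
gcd takes min exponent of each prime: 3 · 5² = 75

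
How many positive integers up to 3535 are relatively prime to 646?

1576

Prime factors of 646: 2, 17, 19. Count integers ≤ 3535 divisible by none of them.
By inclusion–exclusion: 3535 − ⌊3535/2⌋ − ⌊3535/17⌋ − ⌊3535/19⌋ + ⌊3535/34⌋ + ⌊3535/38⌋ + ⌊3535/323⌋ − ⌊3535/646⌋ = 1576.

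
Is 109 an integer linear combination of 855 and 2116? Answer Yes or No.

By Bézout, 855s − 2116t = 109 has integer solutions iff gcd(855, 2116) | 109.
Euclid: 2116 = 2·855 + 406; 855 = 2·406 + 43; 406 = 9·43 + 19; 43 = 2·19 + 5; 19 = 3·5 + 4; 5 = 1·4 + 1; 4 = 4·1 + 0. gcd = 1; 109 mod 1 = 0. Yes.

Yes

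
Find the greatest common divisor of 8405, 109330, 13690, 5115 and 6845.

5

gcd(8405, 109330): 109330 = 13·8405 + 65; 8405 = 129·65 + 20; 65 = 3·20 + 5; 20 = 4·5 + 0 → 5
gcd(5, 13690): 13690 = 2738·5 + 0 → 5
gcd(5, 5115): 5115 = 1023·5 + 0 → 5
gcd(5, 6845): 6845 = 1369·5 + 0 → 5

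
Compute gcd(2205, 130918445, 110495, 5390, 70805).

2205 = 3² · 5 · 7²; 130918445 = 5 · 7² · 17² · 43²; 110495 = 5 · 7² · 11 · 41; 5390 = 2 · 5 · 7² · 11; 70805 = 5 · 7² · 17²
gcd takes min exponent of each prime: 5 · 7² = 245

245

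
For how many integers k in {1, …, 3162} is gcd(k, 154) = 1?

154 = 2·7·11. Inclusion–exclusion on these primes:
3162 − ⌊3162/2⌋ − ⌊3162/7⌋ − ⌊3162/11⌋ + ⌊3162/14⌋ + ⌊3162/22⌋ + ⌊3162/77⌋ − ⌊3162/154⌋ = 1232

1232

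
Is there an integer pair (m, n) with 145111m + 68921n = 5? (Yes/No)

By Bézout, 145111m + 68921n = 5 has integer solutions iff gcd(145111, 68921) | 5.
Euclid: 145111 = 2·68921 + 7269; 68921 = 9·7269 + 3500; 7269 = 2·3500 + 269; 3500 = 13·269 + 3; 269 = 89·3 + 2; 3 = 1·2 + 1; 2 = 2·1 + 0. gcd = 1; 5 mod 1 = 0. Yes.

Yes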